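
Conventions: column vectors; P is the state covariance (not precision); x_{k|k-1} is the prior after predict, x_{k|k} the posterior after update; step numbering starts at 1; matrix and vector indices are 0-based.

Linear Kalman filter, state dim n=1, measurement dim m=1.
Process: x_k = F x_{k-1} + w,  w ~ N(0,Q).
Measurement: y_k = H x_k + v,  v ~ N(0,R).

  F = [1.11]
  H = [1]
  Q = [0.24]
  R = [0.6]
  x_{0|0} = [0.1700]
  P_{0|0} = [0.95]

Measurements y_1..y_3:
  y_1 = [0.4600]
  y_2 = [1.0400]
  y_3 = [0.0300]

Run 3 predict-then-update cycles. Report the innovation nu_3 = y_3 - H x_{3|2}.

innov = [-0.8208]

step 1: x^-=[0.1887]  P^-=[1.4105]  S=[2.0105]  K=[0.7016]  nu=[0.2713]  x^+=[0.3790]  P^+=[0.4209]
step 2: x^-=[0.4207]  P^-=[0.7586]  S=[1.3586]  K=[0.5584]  nu=[0.6193]  x^+=[0.7665]  P^+=[0.3350]
step 3: x^-=[0.8508]  P^-=[0.6528]  S=[1.2528]  K=[0.5211]  nu=[-0.8208]  x^+=[0.4231]  P^+=[0.3126]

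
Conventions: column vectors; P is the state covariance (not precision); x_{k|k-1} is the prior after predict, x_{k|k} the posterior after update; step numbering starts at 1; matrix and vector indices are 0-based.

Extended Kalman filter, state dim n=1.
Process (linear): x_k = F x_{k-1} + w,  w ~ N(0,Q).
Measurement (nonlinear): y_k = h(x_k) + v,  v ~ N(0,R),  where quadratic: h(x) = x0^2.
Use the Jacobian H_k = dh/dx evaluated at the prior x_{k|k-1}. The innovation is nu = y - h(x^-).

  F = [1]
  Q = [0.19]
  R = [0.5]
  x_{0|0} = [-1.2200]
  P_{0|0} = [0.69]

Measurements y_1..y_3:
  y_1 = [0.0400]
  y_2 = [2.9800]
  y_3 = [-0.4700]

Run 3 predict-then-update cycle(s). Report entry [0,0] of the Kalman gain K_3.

K[0,0] = -0.2719

step 1: x^-=[-1.2200]  P^-=[0.8800]  H_jac=[-2.4400]  S=[5.7392]  K=[-0.3741]  nu=[-1.4484]  x^+=[-0.6781]  P^+=[0.0767]
step 2: x^-=[-0.6781]  P^-=[0.2667]  H_jac=[-1.3562]  S=[0.9905]  K=[-0.3651]  nu=[2.5202]  x^+=[-1.5983]  P^+=[0.1346]
step 3: x^-=[-1.5983]  P^-=[0.3246]  H_jac=[-3.1966]  S=[3.8170]  K=[-0.2719]  nu=[-3.0246]  x^+=[-0.7761]  P^+=[0.0425]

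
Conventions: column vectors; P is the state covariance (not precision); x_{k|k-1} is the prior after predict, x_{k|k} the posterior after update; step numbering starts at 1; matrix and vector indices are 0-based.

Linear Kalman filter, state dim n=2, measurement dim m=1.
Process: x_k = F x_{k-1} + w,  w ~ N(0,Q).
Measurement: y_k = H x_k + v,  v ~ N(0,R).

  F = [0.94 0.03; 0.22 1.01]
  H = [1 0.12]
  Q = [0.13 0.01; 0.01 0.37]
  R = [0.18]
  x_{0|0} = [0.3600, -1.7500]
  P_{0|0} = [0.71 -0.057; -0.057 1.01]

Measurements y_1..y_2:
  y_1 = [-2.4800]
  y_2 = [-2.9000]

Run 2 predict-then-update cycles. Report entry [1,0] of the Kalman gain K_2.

K[1,0] = 0.3997

step 1: x^-=[0.2859, -1.6883]  P^-=[0.7551 0.1329; 0.1329 1.4093]  S=[0.9872]  K=[0.7810; 0.3060]  nu=[-2.5633]  x^+=[-1.7159, -2.4726]  P^+=[0.1529 -0.1030; -0.1030 1.3169]
step 2: x^-=[-1.6872, -2.8748]  P^-=[0.2605 -0.0169; -0.0169 1.6750]  S=[0.4606]  K=[0.5612; 0.3997]  nu=[-0.8679]  x^+=[-2.1742, -3.2217]  P^+=[0.1154 -0.1202; -0.1202 1.6014]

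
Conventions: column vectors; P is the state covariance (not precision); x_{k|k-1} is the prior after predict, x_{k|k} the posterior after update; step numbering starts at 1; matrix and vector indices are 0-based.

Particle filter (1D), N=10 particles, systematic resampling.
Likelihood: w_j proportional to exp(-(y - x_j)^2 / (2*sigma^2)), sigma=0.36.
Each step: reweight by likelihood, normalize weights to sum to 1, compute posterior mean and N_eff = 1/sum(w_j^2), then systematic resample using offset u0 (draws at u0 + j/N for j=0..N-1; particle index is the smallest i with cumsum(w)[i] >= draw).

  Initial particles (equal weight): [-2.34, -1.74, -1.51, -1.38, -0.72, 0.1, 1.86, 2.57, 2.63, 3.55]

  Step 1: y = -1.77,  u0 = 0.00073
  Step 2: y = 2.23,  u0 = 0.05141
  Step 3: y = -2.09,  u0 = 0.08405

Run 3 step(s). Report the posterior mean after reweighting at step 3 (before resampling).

post_mean = -1.3800

step 1: w=[0.1089, 0.3800, 0.2937, 0.2120, 0.0054, 0.0000, 0.0000, 0.0000, 0.0000, 0.0000]  mean=-1.6559  Neff=3.4785  idx=[0, 0, 1, 1, 1, 2, 2, 2, 3, 3]
step 2: w=[0.0000, 0.0000, 0.0000, 0.0000, 0.0000, 0.0121, 0.0121, 0.0121, 0.4819, 0.4819]  mean=-1.3847  Neff=2.1513  idx=[8, 8, 8, 8, 8, 9, 9, 9, 9, 9]
step 3: w=[0.1000, 0.1000, 0.1000, 0.1000, 0.1000, 0.1000, 0.1000, 0.1000, 0.1000, 0.1000]  mean=-1.3800  Neff=10.0000  idx=[0, 1, 2, 3, 4, 5, 6, 7, 8, 9]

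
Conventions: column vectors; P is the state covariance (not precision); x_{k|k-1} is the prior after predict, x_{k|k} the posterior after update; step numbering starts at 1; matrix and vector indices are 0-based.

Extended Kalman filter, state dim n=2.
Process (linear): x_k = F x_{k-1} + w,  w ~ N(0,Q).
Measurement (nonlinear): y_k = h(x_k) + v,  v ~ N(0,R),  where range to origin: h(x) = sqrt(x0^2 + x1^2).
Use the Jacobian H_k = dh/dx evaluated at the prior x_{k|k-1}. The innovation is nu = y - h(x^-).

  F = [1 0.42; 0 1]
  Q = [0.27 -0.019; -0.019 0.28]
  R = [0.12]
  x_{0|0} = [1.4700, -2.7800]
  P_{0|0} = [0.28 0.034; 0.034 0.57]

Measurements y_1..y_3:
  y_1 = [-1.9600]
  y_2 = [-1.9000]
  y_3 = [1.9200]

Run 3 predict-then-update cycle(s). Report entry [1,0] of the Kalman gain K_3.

K[1,0] = 0.1422

step 1: x^-=[0.3024, -2.7800]  P^-=[0.6791 0.2544; 0.2544 0.8500]  H_jac=[0.1081 -0.9941]  S=[0.9133]  K=[-0.1965; -0.8951]  nu=[-4.7564]  x^+=[1.2371, 1.4775]  P^+=[0.6438 0.0938; 0.0938 0.1182]
step 2: x^-=[1.8576, 1.4775]  P^-=[1.0135 0.1244; 0.1244 0.3982]  H_jac=[0.7826 0.6225]  S=[1.0163]  K=[0.8567; 0.3397]  nu=[-4.2735]  x^+=[-1.8033, 0.0256]  P^+=[0.2676 -0.1714; -0.1714 0.2809]
step 3: x^-=[-1.7926, 0.0256]  P^-=[0.4433 -0.0724; -0.0724 0.5609]  H_jac=[-0.9999 0.0143]  S=[0.5654]  K=[-0.7858; 0.1422]  nu=[0.1273]  x^+=[-1.8926, 0.0437]  P^+=[0.0942 -0.0092; -0.0092 0.5495]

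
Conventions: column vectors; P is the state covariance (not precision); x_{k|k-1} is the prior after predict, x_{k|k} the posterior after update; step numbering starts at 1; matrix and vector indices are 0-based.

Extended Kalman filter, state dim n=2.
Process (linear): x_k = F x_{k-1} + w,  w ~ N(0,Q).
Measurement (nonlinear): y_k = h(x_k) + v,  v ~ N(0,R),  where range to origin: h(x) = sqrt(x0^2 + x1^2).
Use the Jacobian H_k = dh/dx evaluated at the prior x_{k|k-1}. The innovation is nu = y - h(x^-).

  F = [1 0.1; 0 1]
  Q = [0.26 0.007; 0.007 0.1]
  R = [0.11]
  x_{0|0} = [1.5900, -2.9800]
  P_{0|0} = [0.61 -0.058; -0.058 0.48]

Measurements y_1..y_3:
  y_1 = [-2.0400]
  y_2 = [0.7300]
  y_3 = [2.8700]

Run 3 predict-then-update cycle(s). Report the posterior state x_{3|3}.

step 1: x^-=[1.2920, -2.9800]  P^-=[0.8632 -0.0030; -0.0030 0.5800]  H_jac=[0.3978 -0.9175]  S=[0.7370]  K=[0.4696; -0.7237]  nu=[-5.2880]  x^+=[-1.1914, 0.8467]  P^+=[0.7007 0.2475; 0.2475 0.1941]
step 2: x^-=[-1.1067, 0.8467]  P^-=[1.0121 0.2739; 0.2739 0.2941]  H_jac=[-0.7942 0.6076]  S=[0.5927]  K=[-1.0755; -0.0655]  nu=[-0.6635]  x^+=[-0.3932, 0.8902]  P^+=[0.3265 0.2321; 0.2321 0.2915]
step 3: x^-=[-0.3041, 0.8902]  P^-=[0.6359 0.2682; 0.2682 0.3915]  H_jac=[-0.3233 0.9463]  S=[0.3629]  K=[0.1330; 0.7819]  nu=[1.9293]  x^+=[-0.0476, 2.3987]  P^+=[0.6294 0.2305; 0.2305 0.1696]

x_post = [-0.0476, 2.3987]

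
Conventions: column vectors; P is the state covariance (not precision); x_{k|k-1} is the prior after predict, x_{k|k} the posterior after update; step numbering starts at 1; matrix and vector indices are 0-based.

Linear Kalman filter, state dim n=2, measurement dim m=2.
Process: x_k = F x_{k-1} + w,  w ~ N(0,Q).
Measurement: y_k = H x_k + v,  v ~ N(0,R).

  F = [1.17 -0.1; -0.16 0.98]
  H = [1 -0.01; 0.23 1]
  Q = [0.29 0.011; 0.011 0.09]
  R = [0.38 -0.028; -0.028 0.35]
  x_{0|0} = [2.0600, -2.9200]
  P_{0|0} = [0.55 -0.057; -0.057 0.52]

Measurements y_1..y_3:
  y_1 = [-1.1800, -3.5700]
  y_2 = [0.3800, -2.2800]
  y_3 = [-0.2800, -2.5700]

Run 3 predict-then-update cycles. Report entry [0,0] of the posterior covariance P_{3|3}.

step 1: x^-=[2.7022, -3.1912]  P^-=[1.0614 -0.2092; -0.2092 0.6214]  S=[1.4457 0.0012; 0.0012 0.9313]  K=[0.7356 0.0366; -0.1495 0.6157]  nu=[-3.9141, -1.0003]  x^+=[-0.2137, -3.2219]  P^+=[0.2778 -0.0717; -0.0717 0.2362]
step 2: x^-=[0.0722, -3.1233]  P^-=[0.6894 -0.1475; -0.1475 0.3464]  S=[1.0724 -0.0201; -0.0201 0.6650]  K=[0.6449 0.0361; -0.1321 0.4659]  nu=[0.2766, 0.8267]  x^+=[0.2804, -2.7747]  P^+=[0.2434 -0.0614; -0.0614 0.1809]
step 3: x^-=[0.6055, -2.7640]  P^-=[0.6394 -0.1237; -0.1237 0.2892]  S=[1.0219 -0.0072; -0.0072 0.6161]  K=[0.6272 0.0453; -0.1209 0.4218]  nu=[-0.9132, 0.0548]  x^+=[0.0352, -2.6305]  P^+=[0.2365 -0.0561; -0.0561 0.1639]

P_post[0,0] = 0.2365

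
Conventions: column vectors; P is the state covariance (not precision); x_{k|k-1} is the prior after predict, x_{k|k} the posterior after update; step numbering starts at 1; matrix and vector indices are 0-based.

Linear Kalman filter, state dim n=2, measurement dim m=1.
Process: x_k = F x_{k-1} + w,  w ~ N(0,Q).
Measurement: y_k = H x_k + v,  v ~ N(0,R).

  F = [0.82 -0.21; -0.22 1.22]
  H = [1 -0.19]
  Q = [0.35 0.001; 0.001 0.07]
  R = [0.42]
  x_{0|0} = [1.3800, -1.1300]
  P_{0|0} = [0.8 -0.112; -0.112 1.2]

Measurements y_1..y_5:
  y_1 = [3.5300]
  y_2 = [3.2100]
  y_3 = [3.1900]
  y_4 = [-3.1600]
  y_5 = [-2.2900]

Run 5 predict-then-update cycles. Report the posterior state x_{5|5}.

x_post = [-1.4792, 1.2841]

step 1: x^-=[1.3689, -1.6822]  P^-=[0.9794 -0.5680; -0.5680 1.9549]  S=[1.6858]  K=[0.6450; -0.5572]  nu=[1.8415]  x^+=[2.5566, -2.7084]  P^+=[0.2781 0.0379; 0.0379 1.4314]
step 2: x^-=[2.6652, -3.8667]  P^-=[0.5871 -0.3762; -0.3762 2.1937]  S=[1.2292]  K=[0.5357; -0.6451]  nu=[-0.1899]  x^+=[2.5635, -3.7442]  P^+=[0.2343 0.0486; 0.0486 1.6821]
step 3: x^-=[2.8883, -5.1319]  P^-=[0.5649 -0.4213; -0.4213 2.5588]  S=[1.2374]  K=[0.5212; -0.7334]  nu=[-0.6734]  x^+=[2.5373, -4.6380]  P^+=[0.2287 0.0517; 0.0517 1.8933]
step 4: x^-=[3.0546, -6.2166]  P^-=[0.5695 -0.4712; -0.4712 2.8713]  S=[1.2722]  K=[0.5180; -0.7992]  nu=[-7.3958]  x^+=[-0.7765, -0.3059]  P^+=[0.2281 0.0555; 0.0555 2.0587]
step 5: x^-=[-0.5725, -0.2023]  P^-=[0.5751 -0.5095; -0.5095 3.1154]  S=[1.3011]  K=[0.5164; -0.8465]  nu=[-1.7559]  x^+=[-1.4792, 1.2841]  P^+=[0.2281 0.0592; 0.0592 2.1830]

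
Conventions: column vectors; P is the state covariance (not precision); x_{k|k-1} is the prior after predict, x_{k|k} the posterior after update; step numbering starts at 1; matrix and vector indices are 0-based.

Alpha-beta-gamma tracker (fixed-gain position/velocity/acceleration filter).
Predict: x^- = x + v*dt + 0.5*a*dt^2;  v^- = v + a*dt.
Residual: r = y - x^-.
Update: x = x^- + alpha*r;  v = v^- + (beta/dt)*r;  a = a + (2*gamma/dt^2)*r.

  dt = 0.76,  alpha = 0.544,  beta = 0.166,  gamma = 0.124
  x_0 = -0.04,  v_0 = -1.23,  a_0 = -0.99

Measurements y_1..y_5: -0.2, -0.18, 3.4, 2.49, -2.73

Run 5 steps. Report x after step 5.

x_post = 0.5819

step 1: x_pred=-1.2607  r=1.0607  x^+=-0.6837  v^+=-1.7507  a^+=-0.5346
step 2: x_pred=-2.1686  r=1.9886  x^+=-1.0868  v^+=-1.7226  a^+=0.3193
step 3: x_pred=-2.3038  r=5.7038  x^+=0.7991  v^+=-0.2342  a^+=2.7683
step 4: x_pred=1.4206  r=1.0694  x^+=2.0023  v^+=2.1033  a^+=3.2274
step 5: x_pred=4.5329  r=-7.2629  x^+=0.5819  v^+=2.9698  a^+=0.1090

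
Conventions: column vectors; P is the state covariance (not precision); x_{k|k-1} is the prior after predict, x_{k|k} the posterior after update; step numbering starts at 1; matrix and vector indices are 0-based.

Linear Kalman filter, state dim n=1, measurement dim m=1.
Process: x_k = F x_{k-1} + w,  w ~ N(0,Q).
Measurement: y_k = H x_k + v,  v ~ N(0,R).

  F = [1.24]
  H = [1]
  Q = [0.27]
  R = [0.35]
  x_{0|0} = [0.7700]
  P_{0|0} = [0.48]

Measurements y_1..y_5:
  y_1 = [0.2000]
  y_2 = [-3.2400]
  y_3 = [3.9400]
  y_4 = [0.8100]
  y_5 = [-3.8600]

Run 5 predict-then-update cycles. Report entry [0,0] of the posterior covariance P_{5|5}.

P_post[0,0] = 0.2228

step 1: x^-=[0.9548]  P^-=[1.0080]  S=[1.3580]  K=[0.7423]  nu=[-0.7548]  x^+=[0.3945]  P^+=[0.2598]
step 2: x^-=[0.4892]  P^-=[0.6695]  S=[1.0195]  K=[0.6567]  nu=[-3.7292]  x^+=[-1.9597]  P^+=[0.2298]
step 3: x^-=[-2.4300]  P^-=[0.6234]  S=[0.9734]  K=[0.6404]  nu=[6.3700]  x^+=[1.6496]  P^+=[0.2242]
step 4: x^-=[2.0455]  P^-=[0.6147]  S=[0.9647]  K=[0.6372]  nu=[-1.2355]  x^+=[1.2583]  P^+=[0.2230]
step 5: x^-=[1.5602]  P^-=[0.6129]  S=[0.9629]  K=[0.6365]  nu=[-5.4202]  x^+=[-1.8898]  P^+=[0.2228]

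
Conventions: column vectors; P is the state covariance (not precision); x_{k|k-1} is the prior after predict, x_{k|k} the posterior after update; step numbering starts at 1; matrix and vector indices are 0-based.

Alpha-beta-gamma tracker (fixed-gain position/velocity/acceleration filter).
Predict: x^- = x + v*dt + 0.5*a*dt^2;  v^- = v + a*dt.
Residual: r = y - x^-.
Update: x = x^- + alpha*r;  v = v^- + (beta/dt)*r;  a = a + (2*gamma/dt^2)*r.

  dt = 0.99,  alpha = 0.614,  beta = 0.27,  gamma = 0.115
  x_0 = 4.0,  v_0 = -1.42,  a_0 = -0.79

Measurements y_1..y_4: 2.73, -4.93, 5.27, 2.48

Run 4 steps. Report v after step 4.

step 1: x_pred=2.2071  r=0.5229  x^+=2.5281  v^+=-2.0595  a^+=-0.6673
step 2: x_pred=0.1623  r=-5.0923  x^+=-2.9644  v^+=-4.1089  a^+=-1.8623
step 3: x_pred=-7.9448  r=13.2148  x^+=0.1691  v^+=-2.3485  a^+=1.2388
step 4: x_pred=-1.5488  r=4.0288  x^+=0.9249  v^+=-0.0233  a^+=2.1843

v_post = -0.0233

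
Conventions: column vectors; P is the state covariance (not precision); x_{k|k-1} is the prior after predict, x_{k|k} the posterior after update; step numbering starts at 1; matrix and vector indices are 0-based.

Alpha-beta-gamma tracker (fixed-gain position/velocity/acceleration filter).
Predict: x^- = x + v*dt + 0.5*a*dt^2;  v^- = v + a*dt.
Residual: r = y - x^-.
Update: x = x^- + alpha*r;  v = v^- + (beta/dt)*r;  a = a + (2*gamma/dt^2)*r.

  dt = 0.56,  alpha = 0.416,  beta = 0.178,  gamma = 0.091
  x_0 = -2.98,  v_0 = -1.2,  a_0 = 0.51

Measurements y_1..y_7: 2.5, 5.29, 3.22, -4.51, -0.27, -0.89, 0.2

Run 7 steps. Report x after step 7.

x_post = -0.9007

step 1: x_pred=-3.5720  r=6.0720  x^+=-1.0461  v^+=1.0156  a^+=4.0339
step 2: x_pred=0.1552  r=5.1348  x^+=2.2913  v^+=4.9068  a^+=7.0140
step 3: x_pred=6.1389  r=-2.9189  x^+=4.9246  v^+=7.9068  a^+=5.3200
step 4: x_pred=10.1866  r=-14.6966  x^+=4.0728  v^+=6.2146  a^+=-3.2093
step 5: x_pred=7.0498  r=-7.3198  x^+=4.0047  v^+=2.0907  a^+=-7.4574
step 6: x_pred=4.0062  r=-4.8962  x^+=1.9694  v^+=-3.6417  a^+=-10.2989
step 7: x_pred=-1.6848  r=1.8848  x^+=-0.9007  v^+=-8.8100  a^+=-9.2051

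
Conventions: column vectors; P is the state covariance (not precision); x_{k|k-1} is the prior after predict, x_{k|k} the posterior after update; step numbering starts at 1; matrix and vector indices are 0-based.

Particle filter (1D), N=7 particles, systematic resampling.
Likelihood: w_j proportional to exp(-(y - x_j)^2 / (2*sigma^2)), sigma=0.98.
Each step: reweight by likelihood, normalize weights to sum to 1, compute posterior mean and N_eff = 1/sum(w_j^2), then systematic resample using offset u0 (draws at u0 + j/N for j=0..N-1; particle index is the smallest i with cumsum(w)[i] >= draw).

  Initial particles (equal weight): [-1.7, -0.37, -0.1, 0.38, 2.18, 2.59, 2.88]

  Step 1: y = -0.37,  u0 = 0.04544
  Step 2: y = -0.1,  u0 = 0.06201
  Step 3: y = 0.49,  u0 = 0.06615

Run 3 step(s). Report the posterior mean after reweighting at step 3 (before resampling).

step 1: w=[0.1262, 0.3169, 0.3051, 0.2365, 0.0107, 0.0033, 0.0013]  mean=-0.2367  Neff=3.7667  idx=[0, 1, 1, 2, 2, 3, 3]
step 2: w=[0.0442, 0.1615, 0.1615, 0.1677, 0.1677, 0.1487, 0.1487]  mean=-0.1152  Neff=6.4692  idx=[1, 1, 2, 3, 4, 5, 6]
step 3: w=[0.1194, 0.1194, 0.1194, 0.1464, 0.1464, 0.1744, 0.1744]  mean=-0.0293  Neff=6.8249  idx=[0, 1, 2, 3, 4, 5, 6]

post_mean = -0.0293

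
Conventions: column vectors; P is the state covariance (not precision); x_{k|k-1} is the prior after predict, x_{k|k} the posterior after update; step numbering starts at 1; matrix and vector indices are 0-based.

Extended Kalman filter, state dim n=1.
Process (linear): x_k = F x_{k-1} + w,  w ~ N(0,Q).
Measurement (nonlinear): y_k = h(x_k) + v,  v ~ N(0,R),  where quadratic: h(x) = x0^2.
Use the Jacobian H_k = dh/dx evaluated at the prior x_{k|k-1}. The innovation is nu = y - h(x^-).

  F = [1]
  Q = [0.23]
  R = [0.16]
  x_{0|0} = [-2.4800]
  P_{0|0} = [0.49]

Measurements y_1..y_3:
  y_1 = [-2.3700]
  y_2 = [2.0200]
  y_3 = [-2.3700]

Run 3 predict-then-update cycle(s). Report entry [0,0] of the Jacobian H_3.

H_jac[0,0] = -2.9775

step 1: x^-=[-2.4800]  P^-=[0.7200]  H_jac=[-4.9600]  S=[17.8732]  K=[-0.1998]  nu=[-8.5204]  x^+=[-0.7776]  P^+=[0.0064]
step 2: x^-=[-0.7776]  P^-=[0.2364]  H_jac=[-1.5551]  S=[0.7318]  K=[-0.5024]  nu=[1.4154]  x^+=[-1.4887]  P^+=[0.0517]
step 3: x^-=[-1.4887]  P^-=[0.2817]  H_jac=[-2.9775]  S=[2.6573]  K=[-0.3156]  nu=[-4.5863]  x^+=[-0.0411]  P^+=[0.0170]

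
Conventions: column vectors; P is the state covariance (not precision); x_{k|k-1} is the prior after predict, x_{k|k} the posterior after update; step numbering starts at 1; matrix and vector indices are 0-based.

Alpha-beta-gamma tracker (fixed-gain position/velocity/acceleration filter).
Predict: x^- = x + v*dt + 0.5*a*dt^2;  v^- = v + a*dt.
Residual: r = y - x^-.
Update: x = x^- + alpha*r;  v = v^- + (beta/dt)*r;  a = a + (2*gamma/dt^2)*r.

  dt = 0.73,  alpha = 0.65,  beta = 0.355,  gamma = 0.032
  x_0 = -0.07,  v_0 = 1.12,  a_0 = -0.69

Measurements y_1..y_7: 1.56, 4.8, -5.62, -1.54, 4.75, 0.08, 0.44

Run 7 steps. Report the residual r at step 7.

resid = -0.3261

step 1: x_pred=0.5637  r=0.9963  x^+=1.2113  v^+=1.1008  a^+=-0.5704
step 2: x_pred=1.8629  r=2.9371  x^+=3.7720  v^+=2.1127  a^+=-0.2176
step 3: x_pred=5.2563  r=-10.8763  x^+=-1.8133  v^+=-3.3353  a^+=-1.5238
step 4: x_pred=-4.6541  r=3.1141  x^+=-2.6299  v^+=-2.9333  a^+=-1.1498
step 5: x_pred=-5.0776  r=9.8276  x^+=1.3103  v^+=1.0065  a^+=0.0304
step 6: x_pred=2.0532  r=-1.9732  x^+=0.7706  v^+=0.0691  a^+=-0.2065
step 7: x_pred=0.7661  r=-0.3261  x^+=0.5541  v^+=-0.2402  a^+=-0.2457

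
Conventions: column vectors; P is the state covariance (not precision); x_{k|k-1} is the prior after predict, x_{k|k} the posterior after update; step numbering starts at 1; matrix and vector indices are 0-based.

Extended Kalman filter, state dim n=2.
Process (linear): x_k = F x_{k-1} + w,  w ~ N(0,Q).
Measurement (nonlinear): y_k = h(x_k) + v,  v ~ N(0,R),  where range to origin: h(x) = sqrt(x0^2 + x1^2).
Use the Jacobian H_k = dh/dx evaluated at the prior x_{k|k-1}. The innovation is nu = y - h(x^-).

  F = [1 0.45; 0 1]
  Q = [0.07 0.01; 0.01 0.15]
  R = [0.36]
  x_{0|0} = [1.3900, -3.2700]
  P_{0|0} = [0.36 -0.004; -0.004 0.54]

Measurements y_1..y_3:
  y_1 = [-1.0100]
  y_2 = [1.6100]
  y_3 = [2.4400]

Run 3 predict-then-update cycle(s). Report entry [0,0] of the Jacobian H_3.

H_jac[0,0] = 0.8897

step 1: x^-=[-0.0815, -3.2700]  P^-=[0.5357 0.2490; 0.2490 0.6900]  H_jac=[-0.0249 -0.9997]  S=[1.0623]  K=[-0.2469; -0.6552]  nu=[-4.2810]  x^+=[0.9754, -0.4652]  P^+=[0.4710 0.0772; 0.0772 0.2340]
step 2: x^-=[0.7661, -0.4652]  P^-=[0.6578 0.1925; 0.1925 0.3840]  H_jac=[0.8547 -0.5191]  S=[0.7733]  K=[0.5979; -0.0450]  nu=[0.7137]  x^+=[1.1928, -0.4973]  P^+=[0.3814 0.2133; 0.2133 0.3824]
step 3: x^-=[0.9690, -0.4973]  P^-=[0.7208 0.3954; 0.3954 0.5324]  H_jac=[0.8897 -0.4566]  S=[0.7203]  K=[0.6396; 0.1508]  nu=[1.3508]  x^+=[1.8330, -0.2936]  P^+=[0.4261 0.3259; 0.3259 0.5161]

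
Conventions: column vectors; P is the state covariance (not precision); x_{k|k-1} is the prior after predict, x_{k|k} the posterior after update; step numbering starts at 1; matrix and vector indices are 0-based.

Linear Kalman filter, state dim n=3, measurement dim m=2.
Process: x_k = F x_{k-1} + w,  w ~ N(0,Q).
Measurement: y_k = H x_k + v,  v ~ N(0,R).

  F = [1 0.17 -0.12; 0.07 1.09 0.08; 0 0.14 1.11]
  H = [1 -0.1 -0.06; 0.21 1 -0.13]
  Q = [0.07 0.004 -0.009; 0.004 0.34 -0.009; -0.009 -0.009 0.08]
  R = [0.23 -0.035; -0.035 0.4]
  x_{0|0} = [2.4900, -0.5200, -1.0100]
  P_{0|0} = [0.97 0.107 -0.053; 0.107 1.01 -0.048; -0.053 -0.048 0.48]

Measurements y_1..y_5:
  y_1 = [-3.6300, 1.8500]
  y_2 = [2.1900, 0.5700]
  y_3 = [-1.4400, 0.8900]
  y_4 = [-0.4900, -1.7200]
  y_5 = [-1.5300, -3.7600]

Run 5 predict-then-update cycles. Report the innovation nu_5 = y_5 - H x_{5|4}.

step 1: x^-=[2.5228, -0.4733, -1.1939]  P^-=[1.1272 0.3742 -0.1010; 0.3742 1.5552 0.1261; -0.1010 0.1261 0.6763]  S=[1.3139 0.4263; 0.4263 2.1462]  K=[0.7906 0.1337; -0.0896 0.7714; -0.1282 0.0333]  nu=[-6.2718, 1.6383]  x^+=[-2.2165, 1.3523, -0.3355]  P^+=[0.1774 -0.0090 0.0186; -0.0090 0.3265 0.0992; 0.0186 0.0992 0.6560]
step 2: x^-=[-1.9464, 1.2921, -0.1830]  P^-=[0.2547 0.0504 -0.0521; 0.0504 0.7491 0.2215; -0.0521 0.2215 0.9254]  S=[0.4943 -0.0028; -0.0028 1.1424]  K=[0.5119 0.0981; -0.0728 0.6396; -0.2622 0.0784]  nu=[4.2546, -0.3371]  x^+=[0.1984, 0.7668, -1.3248]  P^+=[0.1144 -0.0020 0.0055; -0.0020 0.2789 0.1543; 0.0055 0.1543 0.8843]
step 3: x^-=[0.4877, 0.7437, -1.3632]  P^-=[0.1969 0.0353 -0.0878; 0.0353 0.7042 0.3010; -0.0878 0.3010 1.2230]  S=[0.4455 -0.0216; -0.0216 1.0750]  K=[0.4504 0.0910; -0.0891 0.6238; -0.4243 0.1064]  nu=[-1.9352, -0.1333]  x^+=[-0.3960, 0.8330, -0.5563]  P^+=[0.0994 -0.0019 -0.0129; -0.0019 0.2799 0.2069; -0.0129 0.2069 1.1287]
step 4: x^-=[-0.1876, 0.8358, -0.5008]  P^-=[0.1878 0.0247 -0.1317; 0.0247 0.7160 0.3855; -0.1317 0.3855 1.5404]  S=[0.4460 -0.0303; -0.0303 1.0676]  K=[0.4393 0.0886; -0.1145 0.6253; -0.5801 0.1312]  nu=[-0.2488, -2.5815]  x^+=[-0.5256, -0.7499, -0.6950]  P^+=[0.0957 -0.0040 -0.0303; -0.0040 0.2884 0.2569; -0.0303 0.2569 1.3674]
step 5: x^-=[-0.5697, -0.9098, -0.8765]  P^-=[0.1892 0.0143 -0.1743; 0.0143 0.7357 0.4677; -0.1743 0.4677 1.8502]  S=[0.4568 -0.0375; -0.0375 1.0692]  K=[0.4410 0.0872; -0.1394 0.6291; -0.7143 0.1532]  nu=[-1.1039, -2.8445]  x^+=[-1.3046, -2.5454, -0.5237]  P^+=[0.0951 -0.0063 -0.0445; -0.0063 0.2970 0.3015; -0.0445 0.3015 1.5838]

innov = [-1.1039, -2.8445]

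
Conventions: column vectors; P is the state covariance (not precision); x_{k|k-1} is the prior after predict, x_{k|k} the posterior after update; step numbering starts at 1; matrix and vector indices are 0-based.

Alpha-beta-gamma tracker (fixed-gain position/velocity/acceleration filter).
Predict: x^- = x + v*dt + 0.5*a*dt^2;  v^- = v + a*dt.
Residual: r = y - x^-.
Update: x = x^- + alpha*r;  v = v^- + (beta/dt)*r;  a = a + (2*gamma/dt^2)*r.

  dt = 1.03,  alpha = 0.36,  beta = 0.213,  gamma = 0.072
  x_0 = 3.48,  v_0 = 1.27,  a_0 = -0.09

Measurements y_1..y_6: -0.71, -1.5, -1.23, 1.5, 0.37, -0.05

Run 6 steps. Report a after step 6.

a_post = 1.1934

step 1: x_pred=4.7404  r=-5.4504  x^+=2.7782  v^+=0.0502  a^+=-0.8298
step 2: x_pred=2.3898  r=-3.8898  x^+=0.9894  v^+=-1.6089  a^+=-1.3578
step 3: x_pred=-1.3879  r=0.1579  x^+=-1.3311  v^+=-2.9747  a^+=-1.3363
step 4: x_pred=-5.1039  r=6.6039  x^+=-2.7265  v^+=-2.9855  a^+=-0.4400
step 5: x_pred=-6.0349  r=6.4049  x^+=-3.7292  v^+=-2.1141  a^+=0.4294
step 6: x_pred=-5.6789  r=5.6289  x^+=-3.6525  v^+=-0.5078  a^+=1.1934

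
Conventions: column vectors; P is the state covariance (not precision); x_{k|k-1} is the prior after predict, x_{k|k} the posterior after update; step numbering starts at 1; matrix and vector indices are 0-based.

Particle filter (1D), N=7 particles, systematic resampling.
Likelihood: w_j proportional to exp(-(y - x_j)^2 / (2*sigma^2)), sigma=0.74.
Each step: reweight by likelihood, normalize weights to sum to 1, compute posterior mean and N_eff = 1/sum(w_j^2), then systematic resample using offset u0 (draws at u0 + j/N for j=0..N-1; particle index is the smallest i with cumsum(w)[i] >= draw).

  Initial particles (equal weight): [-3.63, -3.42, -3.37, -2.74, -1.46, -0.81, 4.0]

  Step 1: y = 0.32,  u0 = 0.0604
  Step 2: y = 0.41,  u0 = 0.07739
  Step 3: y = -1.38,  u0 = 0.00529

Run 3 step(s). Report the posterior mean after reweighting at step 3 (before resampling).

post_mean = -0.8100

step 1: w=[0.0000, 0.0000, 0.0000, 0.0005, 0.1509, 0.8486, 0.0000]  mean=-0.9091  Neff=1.3462  idx=[4, 5, 5, 5, 5, 5, 5]
step 2: w=[0.0259, 0.1623, 0.1623, 0.1623, 0.1623, 0.1623, 0.1623]  mean=-0.8269  Neff=6.2970  idx=[1, 2, 3, 3, 4, 5, 6]
step 3: w=[0.1429, 0.1429, 0.1429, 0.1429, 0.1429, 0.1429, 0.1429]  mean=-0.8100  Neff=7.0000  idx=[0, 1, 2, 3, 4, 5, 6]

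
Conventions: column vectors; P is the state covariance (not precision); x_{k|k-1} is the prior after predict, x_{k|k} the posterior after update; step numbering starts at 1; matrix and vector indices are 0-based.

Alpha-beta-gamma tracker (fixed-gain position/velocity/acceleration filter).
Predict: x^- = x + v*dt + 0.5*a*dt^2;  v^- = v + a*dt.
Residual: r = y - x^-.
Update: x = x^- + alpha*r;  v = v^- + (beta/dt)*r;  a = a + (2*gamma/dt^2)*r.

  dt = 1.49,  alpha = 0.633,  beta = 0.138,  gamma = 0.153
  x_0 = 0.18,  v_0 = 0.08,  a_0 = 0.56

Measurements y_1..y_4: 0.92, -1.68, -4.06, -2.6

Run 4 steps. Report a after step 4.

step 1: x_pred=0.9208  r=-0.0008  x^+=0.9203  v^+=0.9143  a^+=0.5599
step 2: x_pred=2.9041  r=-4.5841  x^+=0.0024  v^+=1.3240  a^+=-0.0720
step 3: x_pred=1.8952  r=-5.9552  x^+=-1.8744  v^+=0.6652  a^+=-0.8928
step 4: x_pred=-1.8743  r=-0.7257  x^+=-2.3337  v^+=-0.7322  a^+=-0.9928

a_post = -0.9928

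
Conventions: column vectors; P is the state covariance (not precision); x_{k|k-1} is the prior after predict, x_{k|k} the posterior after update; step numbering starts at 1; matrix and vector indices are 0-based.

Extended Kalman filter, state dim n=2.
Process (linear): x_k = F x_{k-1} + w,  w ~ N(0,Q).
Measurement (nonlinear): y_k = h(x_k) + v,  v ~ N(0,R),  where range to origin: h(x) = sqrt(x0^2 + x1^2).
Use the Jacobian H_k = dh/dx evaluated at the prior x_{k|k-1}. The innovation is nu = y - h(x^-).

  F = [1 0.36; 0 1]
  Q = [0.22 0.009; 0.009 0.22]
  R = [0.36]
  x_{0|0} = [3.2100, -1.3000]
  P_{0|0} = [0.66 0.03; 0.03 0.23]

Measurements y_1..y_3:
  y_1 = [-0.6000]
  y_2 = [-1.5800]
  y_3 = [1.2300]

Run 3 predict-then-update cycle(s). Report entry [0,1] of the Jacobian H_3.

step 1: x^-=[2.7420, -1.3000]  P^-=[0.9314 0.1218; 0.1218 0.4500]  H_jac=[0.9036 -0.4284]  S=[1.1088]  K=[0.7120; -0.0746]  nu=[-3.6346]  x^+=[0.1542, -1.0288]  P^+=[0.3693 0.1807; 0.1807 0.4438]
step 2: x^-=[-0.2162, -1.0288]  P^-=[0.7770 0.3495; 0.3495 0.6638]  H_jac=[-0.2056 -0.9786]  S=[1.1693]  K=[-0.4291; -0.6171]  nu=[-2.6313]  x^+=[0.9130, 0.5948]  P^+=[0.5616 0.0399; 0.0399 0.2186]
step 3: x^-=[1.1271, 0.5948]  P^-=[0.8387 0.1276; 0.1276 0.4386]  H_jac=[0.8844 0.4667]  S=[1.2168]  K=[0.6585; 0.2609]  nu=[-0.0445]  x^+=[1.0979, 0.5832]  P^+=[0.3111 -0.0815; -0.0815 0.3558]

H_jac[0,1] = 0.4667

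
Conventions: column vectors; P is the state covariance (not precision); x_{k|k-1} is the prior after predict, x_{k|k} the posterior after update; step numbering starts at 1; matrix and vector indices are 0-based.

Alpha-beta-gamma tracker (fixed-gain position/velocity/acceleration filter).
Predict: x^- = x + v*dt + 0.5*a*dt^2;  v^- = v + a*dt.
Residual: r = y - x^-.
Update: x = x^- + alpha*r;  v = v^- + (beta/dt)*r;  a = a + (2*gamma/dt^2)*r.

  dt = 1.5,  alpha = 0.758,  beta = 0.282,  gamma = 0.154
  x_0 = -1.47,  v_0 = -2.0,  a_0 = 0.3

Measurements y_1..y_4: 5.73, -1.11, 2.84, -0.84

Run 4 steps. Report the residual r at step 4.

resid = -8.2361

step 1: x_pred=-4.1325  r=9.8625  x^+=3.3433  v^+=0.3041  a^+=1.6501
step 2: x_pred=5.6558  r=-6.7658  x^+=0.5273  v^+=1.5073  a^+=0.7239
step 3: x_pred=3.6026  r=-0.7626  x^+=3.0246  v^+=2.4498  a^+=0.6195
step 4: x_pred=7.3961  r=-8.2361  x^+=1.1531  v^+=1.8306  a^+=-0.5079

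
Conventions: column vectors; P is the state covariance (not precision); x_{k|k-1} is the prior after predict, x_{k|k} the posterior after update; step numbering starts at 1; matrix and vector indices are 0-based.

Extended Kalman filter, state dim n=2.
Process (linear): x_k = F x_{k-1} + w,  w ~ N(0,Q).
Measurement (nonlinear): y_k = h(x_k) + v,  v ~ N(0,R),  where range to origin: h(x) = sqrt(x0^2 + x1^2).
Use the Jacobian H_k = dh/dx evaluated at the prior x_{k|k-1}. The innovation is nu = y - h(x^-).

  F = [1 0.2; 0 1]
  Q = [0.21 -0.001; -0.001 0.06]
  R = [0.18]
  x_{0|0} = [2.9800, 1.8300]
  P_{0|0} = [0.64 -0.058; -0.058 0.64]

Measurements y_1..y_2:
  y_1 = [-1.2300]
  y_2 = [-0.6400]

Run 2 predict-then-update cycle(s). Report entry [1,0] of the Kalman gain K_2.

step 1: x^-=[3.3460, 1.8300]  P^-=[0.8524 0.0690; 0.0690 0.7000]  H_jac=[0.8774 0.4798]  S=[1.0554]  K=[0.7400; 0.3756]  nu=[-5.0437]  x^+=[-0.3862, -0.0645]  P^+=[0.2745 -0.2243; -0.2243 0.5511]
step 2: x^-=[-0.3991, -0.0645]  P^-=[0.4168 -0.1151; -0.1151 0.6111]  H_jac=[-0.9872 -0.1596]  S=[0.5655]  K=[-0.6952; 0.0285]  nu=[-1.0443]  x^+=[0.3268, -0.0943]  P^+=[0.1435 -0.1039; -0.1039 0.6106]

K[1,0] = 0.0285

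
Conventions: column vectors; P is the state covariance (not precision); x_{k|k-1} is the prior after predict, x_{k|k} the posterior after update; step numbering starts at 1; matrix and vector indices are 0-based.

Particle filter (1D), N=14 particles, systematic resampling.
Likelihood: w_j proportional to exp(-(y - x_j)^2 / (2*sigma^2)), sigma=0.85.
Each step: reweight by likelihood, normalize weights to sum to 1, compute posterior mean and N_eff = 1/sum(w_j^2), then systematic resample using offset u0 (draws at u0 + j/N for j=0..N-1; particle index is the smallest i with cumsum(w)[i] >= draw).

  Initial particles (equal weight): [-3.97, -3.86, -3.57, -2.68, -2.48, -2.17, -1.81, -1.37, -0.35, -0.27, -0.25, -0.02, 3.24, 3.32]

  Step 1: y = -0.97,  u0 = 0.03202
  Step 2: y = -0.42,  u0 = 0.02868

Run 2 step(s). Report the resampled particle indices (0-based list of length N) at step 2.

step 1: w=[0.0004, 0.0006, 0.0019, 0.0267, 0.0417, 0.0747, 0.1241, 0.1811, 0.1550, 0.1441, 0.1413, 0.1083, 0.0000, 0.0000]  mean=-0.9513  Neff=7.5342  idx=[4, 5, 6, 6, 7, 7, 8, 8, 8, 9, 9, 10, 10, 11]
step 2: w=[0.0055, 0.0125, 0.0274, 0.0274, 0.0559, 0.0559, 0.1040, 0.1040, 0.1040, 0.1027, 0.1027, 0.1023, 0.1023, 0.0934]  mean=-0.5109  Neff=10.9738  idx=[2, 4, 5, 6, 7, 7, 8, 9, 10, 10, 11, 12, 12, 13]

resampled_idx = [2, 4, 5, 6, 7, 7, 8, 9, 10, 10, 11, 12, 12, 13]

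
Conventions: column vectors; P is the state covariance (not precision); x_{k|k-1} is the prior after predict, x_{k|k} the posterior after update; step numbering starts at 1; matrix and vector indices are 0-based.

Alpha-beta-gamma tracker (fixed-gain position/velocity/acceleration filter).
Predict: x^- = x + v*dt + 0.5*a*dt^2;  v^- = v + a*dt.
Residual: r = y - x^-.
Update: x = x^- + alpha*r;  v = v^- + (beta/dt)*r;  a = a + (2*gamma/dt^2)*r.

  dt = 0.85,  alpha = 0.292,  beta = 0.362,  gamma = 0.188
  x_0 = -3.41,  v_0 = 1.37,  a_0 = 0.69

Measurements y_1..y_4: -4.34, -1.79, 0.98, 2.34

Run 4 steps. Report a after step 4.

step 1: x_pred=-1.9962  r=-2.3438  x^+=-2.6806  v^+=0.9583  a^+=-0.5297
step 2: x_pred=-2.0574  r=0.2674  x^+=-1.9793  v^+=0.6219  a^+=-0.3906
step 3: x_pred=-1.5918  r=2.5718  x^+=-0.8408  v^+=1.3852  a^+=0.9478
step 4: x_pred=0.6790  r=1.6610  x^+=1.1640  v^+=2.8982  a^+=1.8122

a_post = 1.8122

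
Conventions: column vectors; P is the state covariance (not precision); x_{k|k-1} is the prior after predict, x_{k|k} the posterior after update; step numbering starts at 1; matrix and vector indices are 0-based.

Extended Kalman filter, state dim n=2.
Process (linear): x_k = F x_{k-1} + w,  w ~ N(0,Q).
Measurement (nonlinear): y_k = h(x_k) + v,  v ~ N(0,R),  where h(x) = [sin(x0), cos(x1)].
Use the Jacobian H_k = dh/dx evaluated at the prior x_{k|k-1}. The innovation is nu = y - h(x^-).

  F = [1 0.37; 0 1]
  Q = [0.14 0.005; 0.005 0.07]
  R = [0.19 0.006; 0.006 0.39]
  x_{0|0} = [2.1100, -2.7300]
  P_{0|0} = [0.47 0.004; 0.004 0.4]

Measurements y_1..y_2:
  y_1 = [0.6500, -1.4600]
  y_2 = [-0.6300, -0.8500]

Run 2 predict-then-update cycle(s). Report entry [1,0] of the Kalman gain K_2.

K[1,0] = 0.2710

step 1: x^-=[1.0999, -2.7300]  P^-=[0.6677 0.1570; 0.1570 0.4700]  H_jac=[0.4537 0.0000; 0.0000 0.4001]  S=[0.3274 0.0345; 0.0345 0.4652]  K=[0.9181 0.0669; 0.1763 0.3911]  nu=[-0.2412, -0.5435]  x^+=[0.8421, -2.9851]  P^+=[0.3854 0.0790; 0.0790 0.3839]
step 2: x^-=[-0.2624, -2.9851]  P^-=[0.6364 0.2261; 0.2261 0.4539]  H_jac=[0.9658 0.0000; 0.0000 0.1559]  S=[0.7836 0.0400; 0.0400 0.4010]  K=[0.7839 0.0096; 0.2710 0.1494]  nu=[-0.3706, 0.1378]  x^+=[-0.5516, -3.0649]  P^+=[0.1543 0.0542; 0.0542 0.3842]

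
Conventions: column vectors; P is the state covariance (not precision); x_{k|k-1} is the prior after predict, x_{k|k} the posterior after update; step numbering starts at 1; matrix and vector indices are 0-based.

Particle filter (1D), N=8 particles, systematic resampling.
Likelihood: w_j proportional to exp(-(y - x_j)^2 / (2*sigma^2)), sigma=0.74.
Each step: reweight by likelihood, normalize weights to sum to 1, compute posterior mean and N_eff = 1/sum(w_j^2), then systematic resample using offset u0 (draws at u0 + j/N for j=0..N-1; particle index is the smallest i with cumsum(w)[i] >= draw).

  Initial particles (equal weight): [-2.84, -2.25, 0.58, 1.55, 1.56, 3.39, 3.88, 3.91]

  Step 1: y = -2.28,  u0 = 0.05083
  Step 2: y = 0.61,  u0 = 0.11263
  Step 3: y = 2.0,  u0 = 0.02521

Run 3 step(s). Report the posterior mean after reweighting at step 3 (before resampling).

step 1: w=[0.4290, 0.5707, 0.0003, 0.0000, 0.0000, 0.0000, 0.0000, 0.0000]  mean=-2.5022  Neff=1.9619  idx=[0, 0, 0, 0, 1, 1, 1, 1]
step 2: w=[0.0081, 0.0081, 0.0081, 0.0081, 0.2419, 0.2419, 0.2419, 0.2419]  mean=-2.2691  Neff=4.2669  idx=[4, 4, 5, 5, 6, 6, 7, 7]
step 3: w=[0.1250, 0.1250, 0.1250, 0.1250, 0.1250, 0.1250, 0.1250, 0.1250]  mean=-2.2500  Neff=8.0000  idx=[0, 1, 2, 3, 4, 5, 6, 7]

post_mean = -2.2500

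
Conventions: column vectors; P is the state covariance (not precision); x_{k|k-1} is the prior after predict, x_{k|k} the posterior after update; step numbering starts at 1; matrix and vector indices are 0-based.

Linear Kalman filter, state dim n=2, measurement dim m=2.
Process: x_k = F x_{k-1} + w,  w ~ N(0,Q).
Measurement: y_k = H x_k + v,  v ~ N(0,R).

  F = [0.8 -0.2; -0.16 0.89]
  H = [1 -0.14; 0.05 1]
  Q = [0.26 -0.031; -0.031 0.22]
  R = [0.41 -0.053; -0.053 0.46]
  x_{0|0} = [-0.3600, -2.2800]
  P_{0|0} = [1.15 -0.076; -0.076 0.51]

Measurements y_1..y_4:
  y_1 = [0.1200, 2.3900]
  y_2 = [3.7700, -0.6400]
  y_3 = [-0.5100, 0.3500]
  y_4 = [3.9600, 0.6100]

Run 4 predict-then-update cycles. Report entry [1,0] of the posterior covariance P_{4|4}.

P_post[1,0] = -0.0344

step 1: x^-=[0.1680, -1.9716]  P^-=[1.0407 -0.3255; -0.3255 0.6751]  S=[1.5551 -0.4187; -0.4187 1.1051]  K=[0.7037 0.0191; -0.1220 0.5499]  nu=[-0.3240, 4.3532]  x^+=[0.0233, 0.4617]  P^+=[0.2815 -0.0426; -0.0426 0.2615]
step 2: x^-=[-0.0737, 0.4072]  P^-=[0.4643 -0.1453; -0.1453 0.4465]  S=[0.9237 -0.2365; -0.2365 0.8931]  K=[0.5253 0.0025; -0.1062 0.4637]  nu=[3.9007, -1.0435]  x^+=[1.9727, -0.4909]  P^+=[0.2100 -0.0372; -0.0372 0.2208]
step 3: x^-=[1.6763, -0.7525]  P^-=[0.4152 -0.1249; -0.1249 0.4108]  S=[0.8682 -0.2137; -0.2137 0.8594]  K=[0.4991 0.0030; -0.1003 0.4459]  nu=[-2.2917, 1.0187]  x^+=[0.5357, -0.0685]  P^+=[0.1996 -0.0351; -0.0351 0.2122]
step 4: x^-=[0.4422, -0.1466]  P^-=[0.4074 -0.1204; -0.1204 0.4031]  S=[0.8590 -0.2086; -0.2086 0.8521]  K=[0.4948 0.0038; -0.0985 0.4419]  nu=[3.4972, 0.7345]  x^+=[2.1755, -0.1666]  P^+=[0.1979 -0.0344; -0.0344 0.2102]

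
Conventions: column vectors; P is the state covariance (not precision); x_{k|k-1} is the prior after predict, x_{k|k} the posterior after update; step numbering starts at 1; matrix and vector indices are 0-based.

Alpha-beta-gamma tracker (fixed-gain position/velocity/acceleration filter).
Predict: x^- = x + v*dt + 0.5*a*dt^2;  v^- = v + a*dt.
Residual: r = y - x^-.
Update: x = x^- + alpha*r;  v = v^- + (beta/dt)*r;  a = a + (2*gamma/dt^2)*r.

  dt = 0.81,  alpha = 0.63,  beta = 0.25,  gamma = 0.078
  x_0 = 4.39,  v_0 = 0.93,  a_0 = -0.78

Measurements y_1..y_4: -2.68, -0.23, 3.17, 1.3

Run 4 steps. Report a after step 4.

a_post = 0.5402

step 1: x_pred=4.8874  r=-7.5674  x^+=0.1199  v^+=-2.0374  a^+=-2.5793
step 2: x_pred=-2.3765  r=2.1465  x^+=-1.0242  v^+=-3.4642  a^+=-2.0689
step 3: x_pred=-4.5089  r=7.6789  x^+=0.3288  v^+=-2.7700  a^+=-0.2431
step 4: x_pred=-1.9946  r=3.2946  x^+=0.0810  v^+=-1.9500  a^+=0.5402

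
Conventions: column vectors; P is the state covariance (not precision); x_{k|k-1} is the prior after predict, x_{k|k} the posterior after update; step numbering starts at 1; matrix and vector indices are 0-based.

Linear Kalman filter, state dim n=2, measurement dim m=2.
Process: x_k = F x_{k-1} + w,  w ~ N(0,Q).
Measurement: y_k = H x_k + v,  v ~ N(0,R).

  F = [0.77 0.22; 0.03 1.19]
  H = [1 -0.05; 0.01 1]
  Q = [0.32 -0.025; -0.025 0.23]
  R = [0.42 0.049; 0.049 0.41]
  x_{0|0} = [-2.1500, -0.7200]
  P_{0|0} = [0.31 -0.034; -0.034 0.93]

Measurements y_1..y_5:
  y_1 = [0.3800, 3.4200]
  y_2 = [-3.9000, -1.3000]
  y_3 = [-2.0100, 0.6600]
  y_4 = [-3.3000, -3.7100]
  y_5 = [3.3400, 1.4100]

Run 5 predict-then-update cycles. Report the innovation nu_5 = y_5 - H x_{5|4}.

step 1: x^-=[-1.8139, -0.9213]  P^-=[0.5373 0.1943; 0.1943 1.5448]  S=[0.9417 0.1713; 0.1713 1.9588]  K=[0.5504 0.0538; -0.0197 0.7914]  nu=[2.1478, 4.3594]  x^+=[-0.3972, 2.4864]  P^+=[0.2362 0.0467; 0.0467 0.3230]
step 2: x^-=[0.2412, 2.9469]  P^-=[0.4915 0.1081; 0.1081 0.6910]  S=[0.9024 0.1274; 0.1274 1.1032]  K=[0.5329 0.0409; -0.0072 0.6282]  nu=[-3.9938, -4.2493]  x^+=[-2.0608, 0.3064]  P^+=[0.2278 0.0406; 0.0406 0.2568]
step 3: x^-=[-1.5194, 0.3028]  P^-=[0.4813 0.0850; 0.0850 0.5967]  S=[0.8943 0.1089; 0.1089 1.0085]  K=[0.5295 0.0318; -0.0107 0.5937]  nu=[-0.4755, 0.3724]  x^+=[-1.7593, 0.5289]  P^+=[0.2258 0.0367; 0.0367 0.2425]
step 4: x^-=[-1.2383, 0.5767]  P^-=[0.4781 0.0776; 0.0776 0.5763]  S=[0.8917 0.1025; 0.1025 0.9879]  K=[0.5285 0.0286; -0.0126 0.5854]  nu=[-2.0329, -4.2743]  x^+=[-2.4347, -1.9001]  P^+=[0.2251 0.0354; 0.0354 0.2391]
step 5: x^-=[-2.2927, -2.3341]  P^-=[0.4770 0.0754; 0.0754 0.5713]  S=[0.8909 0.1006; 0.1006 0.9828]  K=[0.5281 0.0275; -0.0133 0.5834]  nu=[5.5160, 3.7671]  x^+=[0.7240, -0.2098]  P^+=[0.2249 0.0349; 0.0349 0.2382]

innov = [5.5160, 3.7671]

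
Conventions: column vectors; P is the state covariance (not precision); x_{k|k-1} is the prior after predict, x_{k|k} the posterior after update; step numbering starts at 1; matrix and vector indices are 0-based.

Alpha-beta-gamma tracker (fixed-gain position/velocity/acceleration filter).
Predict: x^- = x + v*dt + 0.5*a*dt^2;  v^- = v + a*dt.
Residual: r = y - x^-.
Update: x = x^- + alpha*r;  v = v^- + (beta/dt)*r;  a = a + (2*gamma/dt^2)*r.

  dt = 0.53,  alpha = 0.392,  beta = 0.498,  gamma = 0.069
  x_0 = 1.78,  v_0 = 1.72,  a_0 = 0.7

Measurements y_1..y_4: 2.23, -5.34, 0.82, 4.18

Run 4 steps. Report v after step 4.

step 1: x_pred=2.7899  r=-0.5599  x^+=2.5704  v^+=1.5649  a^+=0.4249
step 2: x_pred=3.4595  r=-8.7995  x^+=0.0101  v^+=-6.4781  a^+=-3.8981
step 3: x_pred=-3.9708  r=4.7908  x^+=-2.0928  v^+=-4.0426  a^+=-1.5445
step 4: x_pred=-4.4523  r=8.6323  x^+=-1.0684  v^+=3.2500  a^+=2.6964

v_post = 3.2500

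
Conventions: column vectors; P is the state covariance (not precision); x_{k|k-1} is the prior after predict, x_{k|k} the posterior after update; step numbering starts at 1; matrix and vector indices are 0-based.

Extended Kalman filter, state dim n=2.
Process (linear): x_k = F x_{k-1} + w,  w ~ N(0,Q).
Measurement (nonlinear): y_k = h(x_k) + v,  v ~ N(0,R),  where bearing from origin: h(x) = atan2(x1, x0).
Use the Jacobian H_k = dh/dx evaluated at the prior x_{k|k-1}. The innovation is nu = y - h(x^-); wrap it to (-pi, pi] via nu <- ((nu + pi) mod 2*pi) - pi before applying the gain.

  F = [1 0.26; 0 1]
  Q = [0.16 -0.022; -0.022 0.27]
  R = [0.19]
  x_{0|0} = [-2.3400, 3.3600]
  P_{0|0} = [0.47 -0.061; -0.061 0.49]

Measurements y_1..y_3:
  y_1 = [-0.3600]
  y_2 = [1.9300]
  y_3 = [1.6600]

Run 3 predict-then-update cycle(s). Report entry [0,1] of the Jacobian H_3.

step 1: x^-=[-1.4664, 3.3600]  P^-=[0.6314 0.0444; 0.0444 0.7600]  H_jac=[-0.2500 -0.1091]  S=[0.2409]  K=[-0.6753; -0.3902]  nu=[-2.3423]  x^+=[0.1153, 4.2741]  P^+=[0.5215 -0.0191; -0.0191 0.7233]
step 2: x^-=[1.2266, 4.2741]  P^-=[0.7205 0.1470; 0.1470 0.9933]  H_jac=[-0.2162 0.0620]  S=[0.2235]  K=[-0.6559; 0.1335]  nu=[0.6387]  x^+=[0.8076, 4.3593]  P^+=[0.6243 0.1665; 0.1665 0.9893]
step 3: x^-=[1.9411, 4.3593]  P^-=[0.9378 0.4018; 0.4018 1.2593]  H_jac=[-0.1914 0.0852]  S=[0.2204]  K=[-0.6592; 0.1381]  nu=[0.5081]  x^+=[1.6061, 4.4295]  P^+=[0.8420 0.4218; 0.4218 1.2551]

H_jac[0,1] = 0.0852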